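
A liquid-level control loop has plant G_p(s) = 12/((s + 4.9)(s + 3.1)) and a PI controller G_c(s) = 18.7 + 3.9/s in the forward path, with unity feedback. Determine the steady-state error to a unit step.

The open loop G_c(s)G_p(s) has a pole at the origin (type 1), so the static position error constant is infinite and e_ss = 1/(1+∞) = 0.

0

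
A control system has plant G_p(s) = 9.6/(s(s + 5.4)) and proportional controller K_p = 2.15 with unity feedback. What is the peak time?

From 1 + K_pG_p(s) = 0: s² + 5.4s + 20.64 = 0 ⇒ ω_n = 4.543, ζ = 0.5943.
Damped frequency ω_d = ω_n√(1−ζ²) = 3.654 rad/s, so peak time T_p = π/ω_d = 0.86 s.

T_p = 0.86 s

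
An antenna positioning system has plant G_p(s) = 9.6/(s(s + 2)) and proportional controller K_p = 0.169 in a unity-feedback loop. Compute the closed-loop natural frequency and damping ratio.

ω_n = 1.27 rad/s, ζ = 0.785

With unity feedback the closed-loop characteristic equation is s² + 2s + 0.169·9.6 = s² + 2s + 1.622 = 0.
So ω_n² = 1.622 ⇒ ω_n = 1.274 rad/s, and ζ = 2/(2ω_n) = 0.785.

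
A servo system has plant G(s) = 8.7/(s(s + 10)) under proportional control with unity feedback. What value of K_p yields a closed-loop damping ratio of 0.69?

K_p = 6.04

Closed-loop characteristic equation: s² + 10s + K_p·8.7 = 0.
So ω_n = √(8.7K_p) and 2ζω_n = 10, giving ζ = 10/(2√(8.7K_p)).
Setting ζ = 0.69: √(8.7K_p) = 10/(2·0.69) = 7.246, so K_p = 52.51/8.7 = 6.04.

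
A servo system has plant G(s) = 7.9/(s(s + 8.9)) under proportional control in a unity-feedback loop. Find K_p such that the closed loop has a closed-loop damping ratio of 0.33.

Closed-loop characteristic equation: s² + 8.9s + K_p·7.9 = 0.
So ω_n = √(7.9K_p) and 2ζω_n = 8.9, giving ζ = 8.9/(2√(7.9K_p)).
Setting ζ = 0.33: √(7.9K_p) = 8.9/(2·0.33) = 13.48, so K_p = 181.8/7.9 = 23.

K_p = 23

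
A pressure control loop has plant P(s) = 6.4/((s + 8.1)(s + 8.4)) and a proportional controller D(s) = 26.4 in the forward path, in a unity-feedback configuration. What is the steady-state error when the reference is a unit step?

0.287

The loop is type 0. Static position error constant K_pos = D(0)·P(0) = 26.4·0.09406 = 2.483.
Steady-state error to a unit step: e_ss = 1/(1+K_pos) = 1/3.483 = 0.287.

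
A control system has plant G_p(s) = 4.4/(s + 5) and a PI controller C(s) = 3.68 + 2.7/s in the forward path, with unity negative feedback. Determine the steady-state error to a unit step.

0

The open loop C(s)G_p(s) has a pole at the origin (type 1), so the static position error constant is infinite and e_ss = 1/(1+∞) = 0.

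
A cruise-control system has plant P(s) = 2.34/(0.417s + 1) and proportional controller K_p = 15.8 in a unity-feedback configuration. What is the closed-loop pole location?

s = -91.06

Closed loop: T(s) = K_p·P/(1+K_p·P) = 36.97/(0.417s + 1 + 36.97), with pole at s = −(1 + 36.97)/0.417 = −91.06.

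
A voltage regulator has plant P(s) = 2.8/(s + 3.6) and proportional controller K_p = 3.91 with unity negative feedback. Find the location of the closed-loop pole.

s = -14.55

Closed-loop transfer function: T(s) = K_p·P(s)/(1 + K_p·P(s)) = 10.95/(s + 3.6 + 10.95) = 10.95/(s + 14.55).
The closed-loop pole is at s = −14.55.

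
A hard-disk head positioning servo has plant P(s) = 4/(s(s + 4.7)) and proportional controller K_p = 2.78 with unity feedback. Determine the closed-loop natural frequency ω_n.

ω_n = 3.33 rad/s

1 + K_p·P(s) = 0 gives s² + 4.7s + 11.12 = 0.
Matching s² + 2ζω_n s + ω_n²: ω_n = √11.12 = 3.335 rad/s and 2ζω_n = 4.7, so ζ = 4.7/(2·3.335) = 0.705.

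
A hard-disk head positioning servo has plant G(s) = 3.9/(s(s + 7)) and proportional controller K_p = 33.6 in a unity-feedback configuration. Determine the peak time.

From 1 + K_pG(s) = 0: s² + 7s + 131 = 0 ⇒ ω_n = 11.45, ζ = 0.3057.
Damped frequency ω_d = ω_n√(1−ζ²) = 10.9 rad/s, so peak time T_p = π/ω_d = 0.288 s.

T_p = 0.288 s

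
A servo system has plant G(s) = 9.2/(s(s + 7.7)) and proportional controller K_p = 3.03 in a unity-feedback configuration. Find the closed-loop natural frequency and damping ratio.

1 + K_p·G(s) = 0 gives s² + 7.7s + 27.88 = 0.
Matching s² + 2ζω_n s + ω_n²: ω_n = √27.88 = 5.28 rad/s and 2ζω_n = 7.7, so ζ = 7.7/(2·5.28) = 0.729.

ω_n = 5.28 rad/s, ζ = 0.729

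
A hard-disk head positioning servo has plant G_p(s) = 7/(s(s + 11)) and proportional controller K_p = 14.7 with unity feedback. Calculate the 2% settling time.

From 1 + K_pG_p(s) = 0: s² + 11s + 102.9 = 0 ⇒ ω_n = 10.14, ζ = 0.5422.
2% settling time T_s ≈ 4/(ζω_n) = 4/5.5 = 0.727 s.

T_s ≈ 0.727 s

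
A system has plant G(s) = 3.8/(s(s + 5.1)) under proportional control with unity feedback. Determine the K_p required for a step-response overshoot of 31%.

From %OS = 100·exp(−πζ/√(1−ζ²)) = 31%, ζ = −ln(0.31)/√(π²+ln²(0.31)) = 0.3493.
Characteristic equation s² + 5.1s + 3.8K_p = 0 gives ζ = 5.1/(2√(3.8K_p)).
Setting ζ = 0.3493: √(3.8K_p) = 5.1/(2·0.3493) = 7.3, so K_p = 53.29/3.8 = 14.

K_p = 14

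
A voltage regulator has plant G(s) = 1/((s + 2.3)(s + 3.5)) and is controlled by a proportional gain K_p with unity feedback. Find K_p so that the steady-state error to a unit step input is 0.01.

Steady-state error for a unit step on this type-0 loop is 1/(1 + K_p·G(0)).
G(0) = 0.1242. Require 1/(1 + K_p·0.1242) = 0.01, so 1 + 0.1242·K_p = 100.
K_p = (100 − 1)/0.1242 = 797.

K_p = 797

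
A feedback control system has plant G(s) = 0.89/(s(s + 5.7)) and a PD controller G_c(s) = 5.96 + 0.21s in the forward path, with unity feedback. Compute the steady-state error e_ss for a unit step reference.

The open loop G_c(s)G(s) has a pole at the origin (type 1), so the static position error constant is infinite and e_ss = 1/(1+∞) = 0.

0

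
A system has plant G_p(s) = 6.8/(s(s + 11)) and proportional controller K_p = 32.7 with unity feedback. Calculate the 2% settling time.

From 1 + K_pG_p(s) = 0: s² + 11s + 222.4 = 0 ⇒ ω_n = 14.91, ζ = 0.3688.
2% settling time T_s ≈ 4/(ζω_n) = 4/5.5 = 0.727 s.

T_s ≈ 0.727 s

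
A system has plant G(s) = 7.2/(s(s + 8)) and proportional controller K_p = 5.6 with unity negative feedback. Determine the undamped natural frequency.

The closed-loop denominator is s(s+8) + 5.6·7.2 = s² + 8s + 40.32.
Matching s² + 2ζω_n s + ω_n²: ω_n = √40.32 = 6.35 rad/s and 2ζω_n = 8, so ζ = 8/(2·6.35) = 0.63.

ω_n = 6.35 rad/s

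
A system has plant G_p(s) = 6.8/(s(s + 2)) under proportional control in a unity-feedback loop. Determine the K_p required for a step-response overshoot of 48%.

From %OS = 100·exp(−πζ/√(1−ζ²)) = 48%, ζ = −ln(0.48)/√(π²+ln²(0.48)) = 0.2275.
Characteristic equation s² + 2s + 6.8K_p = 0 gives ζ = 2/(2√(6.8K_p)).
Setting ζ = 0.2275: √(6.8K_p) = 2/(2·0.2275) = 4.396, so K_p = 19.32/6.8 = 2.84.

K_p = 2.84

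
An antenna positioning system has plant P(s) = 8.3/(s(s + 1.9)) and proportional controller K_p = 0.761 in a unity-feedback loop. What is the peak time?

T_p = 1.35 s

Closed-loop characteristic equation: s² + 1.9s + 6.316 = 0, so ω_n = 2.513 rad/s and ζ = 1.9/(2·2.513) = 0.378.
Damped frequency ω_d = ω_n√(1−ζ²) = 2.327 rad/s, so peak time T_p = π/ω_d = 1.35 s.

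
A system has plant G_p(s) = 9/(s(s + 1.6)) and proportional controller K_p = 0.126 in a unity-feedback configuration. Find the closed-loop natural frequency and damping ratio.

With unity feedback the closed-loop characteristic equation is s² + 1.6s + 0.126·9 = s² + 1.6s + 1.134 = 0.
Matching s² + 2ζω_n s + ω_n²: ω_n = √1.134 = 1.065 rad/s and 2ζω_n = 1.6, so ζ = 1.6/(2·1.065) = 0.751.

ω_n = 1.06 rad/s, ζ = 0.751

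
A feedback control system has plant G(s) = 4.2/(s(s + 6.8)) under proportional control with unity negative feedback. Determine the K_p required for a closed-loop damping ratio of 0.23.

K_p = 52

Closed-loop characteristic equation: s² + 6.8s + K_p·4.2 = 0.
So ω_n = √(4.2K_p) and 2ζω_n = 6.8, giving ζ = 6.8/(2√(4.2K_p)).
Setting ζ = 0.23: √(4.2K_p) = 6.8/(2·0.23) = 14.78, so K_p = 218.5/4.2 = 52.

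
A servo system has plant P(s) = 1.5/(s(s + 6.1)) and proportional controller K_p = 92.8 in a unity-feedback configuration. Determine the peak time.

The closed-loop denominator s² + 6.1s + 139.2 gives ω_n = √139.2 = 11.8 and ζ = 6.1/(2ω_n) = 0.2585.
Damped frequency ω_d = ω_n√(1−ζ²) = 11.4 rad/s, so peak time T_p = π/ω_d = 0.276 s.

T_p = 0.276 s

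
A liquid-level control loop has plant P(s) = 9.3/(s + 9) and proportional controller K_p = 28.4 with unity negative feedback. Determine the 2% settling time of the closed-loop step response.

T_s ≈ 0.0146 s

Closed-loop transfer function: T(s) = K_p·P(s)/(1 + K_p·P(s)) = 264.1/(s + 9 + 264.1) = 264.1/(s + 273.1).
Time constant τ = 1/273.1 = 0.003661 s, so the 2% settling time is about 4τ = 0.0146 s.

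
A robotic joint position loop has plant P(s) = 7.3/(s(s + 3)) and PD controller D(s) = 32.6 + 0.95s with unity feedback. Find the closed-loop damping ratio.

Forward path: (32.6 + 0.95s)·7.3/(s(s+3)). The closed-loop characteristic equation is s² + (3 + 7.3·0.95)s + 7.3·32.6 = 0.
That is s² + 9.935s + 238 = 0, so ω_n = 15.43 rad/s and ζ = 9.935/(2·15.43) = 0.322.

ζ = 0.322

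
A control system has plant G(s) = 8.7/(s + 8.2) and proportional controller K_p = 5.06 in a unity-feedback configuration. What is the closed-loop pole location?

s = -52.22

Closed-loop transfer function: T(s) = K_p·G(s)/(1 + K_p·G(s)) = 44.02/(s + 8.2 + 44.02) = 44.02/(s + 52.22).
The closed-loop pole is at s = −52.22.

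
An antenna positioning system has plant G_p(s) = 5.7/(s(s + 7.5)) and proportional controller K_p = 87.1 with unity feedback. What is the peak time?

From 1 + K_pG_p(s) = 0: s² + 7.5s + 496.5 = 0 ⇒ ω_n = 22.28, ζ = 0.1683.
Damped frequency ω_d = ω_n√(1−ζ²) = 21.96 rad/s, so peak time T_p = π/ω_d = 0.143 s.

T_p = 0.143 s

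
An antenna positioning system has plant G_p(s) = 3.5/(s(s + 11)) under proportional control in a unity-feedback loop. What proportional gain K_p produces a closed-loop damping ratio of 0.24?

K_p = 150

Closed-loop characteristic equation: s² + 11s + K_p·3.5 = 0.
So ω_n = √(3.5K_p) and 2ζω_n = 11, giving ζ = 11/(2√(3.5K_p)).
Setting ζ = 0.24: √(3.5K_p) = 11/(2·0.24) = 22.92, so K_p = 525.2/3.5 = 150.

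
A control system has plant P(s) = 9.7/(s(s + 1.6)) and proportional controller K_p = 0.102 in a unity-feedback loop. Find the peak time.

From 1 + K_pP(s) = 0: s² + 1.6s + 0.9894 = 0 ⇒ ω_n = 0.9947, ζ = 0.8043.
Damped frequency ω_d = ω_n√(1−ζ²) = 0.5911 rad/s, so peak time T_p = π/ω_d = 5.31 s.

T_p = 5.31 s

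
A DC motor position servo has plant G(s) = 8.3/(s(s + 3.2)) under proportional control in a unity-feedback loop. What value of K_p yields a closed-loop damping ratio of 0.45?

K_p = 1.52

Closed-loop characteristic equation: s² + 3.2s + K_p·8.3 = 0.
So ω_n = √(8.3K_p) and 2ζω_n = 3.2, giving ζ = 3.2/(2√(8.3K_p)).
Setting ζ = 0.45: √(8.3K_p) = 3.2/(2·0.45) = 3.556, so K_p = 12.64/8.3 = 1.52.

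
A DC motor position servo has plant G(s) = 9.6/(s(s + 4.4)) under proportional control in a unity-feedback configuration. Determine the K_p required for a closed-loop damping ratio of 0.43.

Closed-loop characteristic equation: s² + 4.4s + K_p·9.6 = 0.
So ω_n = √(9.6K_p) and 2ζω_n = 4.4, giving ζ = 4.4/(2√(9.6K_p)).
Setting ζ = 0.43: √(9.6K_p) = 4.4/(2·0.43) = 5.116, so K_p = 26.18/9.6 = 2.73.

K_p = 2.73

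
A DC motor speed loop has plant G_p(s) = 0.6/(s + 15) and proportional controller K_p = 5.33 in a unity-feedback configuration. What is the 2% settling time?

T_s ≈ 0.22 s

Closed-loop transfer function: T(s) = K_p·G_p(s)/(1 + K_p·G_p(s)) = 3.198/(s + 15 + 3.198) = 3.198/(s + 18.2).
Time constant τ = 1/18.2 = 0.05495 s, so the 2% settling time is about 4τ = 0.22 s.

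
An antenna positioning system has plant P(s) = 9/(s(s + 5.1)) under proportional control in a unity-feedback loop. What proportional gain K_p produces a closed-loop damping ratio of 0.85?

K_p = 1

Closed-loop characteristic equation: s² + 5.1s + K_p·9 = 0.
So ω_n = √(9K_p) and 2ζω_n = 5.1, giving ζ = 5.1/(2√(9K_p)).
Setting ζ = 0.85: √(9K_p) = 5.1/(2·0.85) = 3, so K_p = 9/9 = 1.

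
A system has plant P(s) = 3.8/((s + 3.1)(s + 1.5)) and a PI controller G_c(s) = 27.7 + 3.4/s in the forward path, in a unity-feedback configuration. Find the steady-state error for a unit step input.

0

The open loop G_c(s)P(s) has a pole at the origin (type 1), so the static position error constant is infinite and e_ss = 1/(1+∞) = 0.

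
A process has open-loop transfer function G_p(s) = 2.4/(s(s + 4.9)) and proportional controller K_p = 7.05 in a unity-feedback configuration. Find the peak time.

From 1 + K_pG_p(s) = 0: s² + 4.9s + 16.92 = 0 ⇒ ω_n = 4.113, ζ = 0.5956.
Damped frequency ω_d = ω_n√(1−ζ²) = 3.304 rad/s, so peak time T_p = π/ω_d = 0.951 s.

T_p = 0.951 s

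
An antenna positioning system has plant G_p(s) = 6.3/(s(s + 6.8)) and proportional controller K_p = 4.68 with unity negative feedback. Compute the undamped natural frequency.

ω_n = 5.43 rad/s

With unity feedback the closed-loop characteristic equation is s² + 6.8s + 4.68·6.3 = s² + 6.8s + 29.48 = 0.
So ω_n² = 29.48 ⇒ ω_n = 5.43 rad/s, and ζ = 6.8/(2ω_n) = 0.626.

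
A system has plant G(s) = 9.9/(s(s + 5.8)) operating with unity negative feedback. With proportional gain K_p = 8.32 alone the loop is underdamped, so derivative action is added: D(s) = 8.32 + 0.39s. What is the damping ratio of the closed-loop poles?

ζ = 0.532

Forward path: (8.32 + 0.39s)·9.9/(s(s+5.8)). The closed-loop characteristic equation is s² + (5.8 + 9.9·0.39)s + 9.9·8.32 = 0.
That is s² + 9.661s + 82.37 = 0, so ω_n = 9.076 rad/s and ζ = 9.661/(2·9.076) = 0.5322.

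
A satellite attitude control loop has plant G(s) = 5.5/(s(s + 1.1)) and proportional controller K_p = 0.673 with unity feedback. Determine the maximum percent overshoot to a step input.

From 1 + K_pG(s) = 0: s² + 1.1s + 3.702 = 0 ⇒ ω_n = 1.924, ζ = 0.2859.
%OS = 100·exp(−πζ/√(1−ζ²)) = 100·exp(−π·0.2859/√0.9183) = 39.2%.

39.2%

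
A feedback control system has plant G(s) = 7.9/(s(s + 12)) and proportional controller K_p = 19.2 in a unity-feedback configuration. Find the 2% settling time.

T_s ≈ 0.667 s

From 1 + K_pG(s) = 0: s² + 12s + 151.7 = 0 ⇒ ω_n = 12.32, ζ = 0.4872.
2% settling time T_s ≈ 4/(ζω_n) = 4/6 = 0.667 s.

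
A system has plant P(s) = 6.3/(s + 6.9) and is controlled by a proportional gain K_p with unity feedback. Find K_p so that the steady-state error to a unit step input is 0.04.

K_p = 26.3

The loop is type 0, so e_ss(step) = 1/(1 + K_pos) with K_pos = K_p·P(0).
P(0) = 0.913. Require 1/(1 + K_p·0.913) = 0.04, so 1 + 0.913·K_p = 25.
K_p = (25 − 1)/0.913 = 26.3.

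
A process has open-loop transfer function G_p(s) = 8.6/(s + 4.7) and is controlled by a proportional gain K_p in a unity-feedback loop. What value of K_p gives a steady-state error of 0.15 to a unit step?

K_p = 3.1

For a type-0 loop with proportional control, e_ss = 1/(1 + K_p·G_p(0)).
G_p(0) = 1.83. Require 1/(1 + K_p·1.83) = 0.15, so 1 + 1.83·K_p = 6.667.
K_p = (6.667 − 1)/1.83 = 3.1.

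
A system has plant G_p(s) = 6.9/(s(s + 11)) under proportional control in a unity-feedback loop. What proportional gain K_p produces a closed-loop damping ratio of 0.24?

Closed-loop characteristic equation: s² + 11s + K_p·6.9 = 0.
So ω_n = √(6.9K_p) and 2ζω_n = 11, giving ζ = 11/(2√(6.9K_p)).
Setting ζ = 0.24: √(6.9K_p) = 11/(2·0.24) = 22.92, so K_p = 525.2/6.9 = 76.1.

K_p = 76.1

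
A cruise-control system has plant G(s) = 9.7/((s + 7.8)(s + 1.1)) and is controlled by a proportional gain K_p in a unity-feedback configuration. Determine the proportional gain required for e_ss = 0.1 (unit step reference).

For a type-0 loop with proportional control, e_ss = 1/(1 + K_p·G(0)).
G(0) = 1.131. Require 1/(1 + K_p·1.131) = 0.1, so 1 + 1.131·K_p = 10.
K_p = (10 − 1)/1.131 = 7.96.

K_p = 7.96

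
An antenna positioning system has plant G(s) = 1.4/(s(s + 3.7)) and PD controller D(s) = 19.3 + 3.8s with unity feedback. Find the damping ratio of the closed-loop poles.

Forward path: (19.3 + 3.8s)·1.4/(s(s+3.7)). The closed-loop characteristic equation is s² + (3.7 + 1.4·3.8)s + 1.4·19.3 = 0.
That is s² + 9.02s + 27.02 = 0, so ω_n = 5.198 rad/s and ζ = 9.02/(2·5.198) = 0.8676.

ζ = 0.868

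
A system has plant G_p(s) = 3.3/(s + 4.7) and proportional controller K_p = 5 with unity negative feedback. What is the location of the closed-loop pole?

s = -21.2

Closed-loop transfer function: T(s) = K_p·G_p(s)/(1 + K_p·G_p(s)) = 16.5/(s + 4.7 + 16.5) = 16.5/(s + 21.2).
The closed-loop pole is at s = −21.2.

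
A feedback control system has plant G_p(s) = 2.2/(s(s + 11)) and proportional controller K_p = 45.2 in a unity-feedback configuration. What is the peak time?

T_p = 0.378 s

Closed-loop characteristic equation: s² + 11s + 99.44 = 0, so ω_n = 9.972 rad/s and ζ = 11/(2·9.972) = 0.5515.
Damped frequency ω_d = ω_n√(1−ζ²) = 8.318 rad/s, so peak time T_p = π/ω_d = 0.378 s.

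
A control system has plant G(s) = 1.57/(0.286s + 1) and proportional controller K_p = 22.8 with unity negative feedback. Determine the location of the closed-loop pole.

s = -128.7

Closed loop: T(s) = K_p·G/(1+K_p·G) = 35.8/(0.286s + 1 + 35.8), with pole at s = −(1 + 35.8)/0.286 = −128.7.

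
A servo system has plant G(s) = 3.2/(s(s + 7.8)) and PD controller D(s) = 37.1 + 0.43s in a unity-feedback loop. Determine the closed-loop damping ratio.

ζ = 0.421

Forward path: (37.1 + 0.43s)·3.2/(s(s+7.8)). The closed-loop characteristic equation is s² + (7.8 + 3.2·0.43)s + 3.2·37.1 = 0.
That is s² + 9.176s + 118.7 = 0, so ω_n = 10.9 rad/s and ζ = 9.176/(2·10.9) = 0.4211.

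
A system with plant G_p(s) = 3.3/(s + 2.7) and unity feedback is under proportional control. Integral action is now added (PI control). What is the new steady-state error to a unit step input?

Adding integral action puts a pole at s = 0 in the forward path, raising the system type to 1; a type-1 loop has zero steady-state error to a step.

0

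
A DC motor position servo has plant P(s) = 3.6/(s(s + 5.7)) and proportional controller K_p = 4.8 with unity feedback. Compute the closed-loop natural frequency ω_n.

With unity feedback the closed-loop characteristic equation is s² + 5.7s + 4.8·3.6 = s² + 5.7s + 17.28 = 0.
Matching s² + 2ζω_n s + ω_n²: ω_n = √17.28 = 4.157 rad/s and 2ζω_n = 5.7, so ζ = 5.7/(2·4.157) = 0.686.

ω_n = 4.16 rad/s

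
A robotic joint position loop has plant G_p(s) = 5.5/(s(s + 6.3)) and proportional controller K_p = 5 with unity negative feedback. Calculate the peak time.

Closed-loop characteristic equation: s² + 6.3s + 27.5 = 0, so ω_n = 5.244 rad/s and ζ = 6.3/(2·5.244) = 0.6007.
Damped frequency ω_d = ω_n√(1−ζ²) = 4.193 rad/s, so peak time T_p = π/ω_d = 0.749 s.

T_p = 0.749 s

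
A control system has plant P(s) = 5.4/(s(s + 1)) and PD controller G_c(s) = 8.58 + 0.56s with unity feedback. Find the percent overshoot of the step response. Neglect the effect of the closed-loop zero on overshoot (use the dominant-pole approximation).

37.8%

Forward path: (8.58 + 0.56s)·5.4/(s(s+1)). The closed-loop characteristic equation is s² + (1 + 5.4·0.56)s + 5.4·8.58 = 0.
That is s² + 4.024s + 46.33 = 0, so ω_n = 6.807 rad/s and ζ = 4.024/(2·6.807) = 0.2956.
%OS = 100·exp(−πζ/√(1−ζ²)) = 37.8%.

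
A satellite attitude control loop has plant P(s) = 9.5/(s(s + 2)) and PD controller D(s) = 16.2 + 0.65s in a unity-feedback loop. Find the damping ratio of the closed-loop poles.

Forward path: (16.2 + 0.65s)·9.5/(s(s+2)). The closed-loop characteristic equation is s² + (2 + 9.5·0.65)s + 9.5·16.2 = 0.
That is s² + 8.175s + 153.9 = 0, so ω_n = 12.41 rad/s and ζ = 8.175/(2·12.41) = 0.3295.

ζ = 0.329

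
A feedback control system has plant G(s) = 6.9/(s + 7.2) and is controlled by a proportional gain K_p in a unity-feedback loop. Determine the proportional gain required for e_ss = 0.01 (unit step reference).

K_p = 103

Steady-state error for a unit step on this type-0 loop is 1/(1 + K_p·G(0)).
G(0) = 0.9583. Require 1/(1 + K_p·0.9583) = 0.01, so 1 + 0.9583·K_p = 100.
K_p = (100 − 1)/0.9583 = 103.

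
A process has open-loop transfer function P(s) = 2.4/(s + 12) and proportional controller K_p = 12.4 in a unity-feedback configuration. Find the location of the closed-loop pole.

s = -41.76

Closed-loop transfer function: T(s) = K_p·P(s)/(1 + K_p·P(s)) = 29.76/(s + 12 + 29.76) = 29.76/(s + 41.76).
The closed-loop pole is at s = −41.76.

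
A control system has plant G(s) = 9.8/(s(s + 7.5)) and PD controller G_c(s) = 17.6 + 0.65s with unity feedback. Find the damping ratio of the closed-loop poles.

Forward path: (17.6 + 0.65s)·9.8/(s(s+7.5)). The closed-loop characteristic equation is s² + (7.5 + 9.8·0.65)s + 9.8·17.6 = 0.
That is s² + 13.87s + 172.5 = 0, so ω_n = 13.13 rad/s and ζ = 13.87/(2·13.13) = 0.5281.

ζ = 0.528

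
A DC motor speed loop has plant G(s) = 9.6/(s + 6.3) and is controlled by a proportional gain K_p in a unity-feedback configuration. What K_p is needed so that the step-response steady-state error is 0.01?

K_p = 65

The loop is type 0, so e_ss(step) = 1/(1 + K_pos) with K_pos = K_p·G(0).
G(0) = 1.524. Require 1/(1 + K_p·1.524) = 0.01, so 1 + 1.524·K_p = 100.
K_p = (100 − 1)/1.524 = 65.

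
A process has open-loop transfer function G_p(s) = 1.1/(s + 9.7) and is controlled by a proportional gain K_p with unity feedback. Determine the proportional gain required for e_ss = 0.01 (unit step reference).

K_p = 873

For a type-0 loop with proportional control, e_ss = 1/(1 + K_p·G_p(0)).
G_p(0) = 0.1134. Require 1/(1 + K_p·0.1134) = 0.01, so 1 + 0.1134·K_p = 100.
K_p = (100 − 1)/0.1134 = 873.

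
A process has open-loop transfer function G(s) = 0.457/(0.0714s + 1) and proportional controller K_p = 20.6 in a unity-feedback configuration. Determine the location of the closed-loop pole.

s = -145.9

Closed loop: T(s) = K_p·G/(1+K_p·G) = 9.414/(0.0714s + 1 + 9.414), with pole at s = −(1 + 9.414)/0.0714 = −145.9.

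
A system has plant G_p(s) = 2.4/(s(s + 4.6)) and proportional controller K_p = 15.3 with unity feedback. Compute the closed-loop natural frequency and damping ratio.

ω_n = 6.06 rad/s, ζ = 0.38

The closed-loop denominator is s(s+4.6) + 15.3·2.4 = s² + 4.6s + 36.72.
Matching s² + 2ζω_n s + ω_n²: ω_n = √36.72 = 6.06 rad/s and 2ζω_n = 4.6, so ζ = 4.6/(2·6.06) = 0.38.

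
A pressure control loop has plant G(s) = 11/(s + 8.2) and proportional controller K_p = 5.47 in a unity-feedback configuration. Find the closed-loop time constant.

τ = 0.0146 s

Closed-loop transfer function: T(s) = K_p·G(s)/(1 + K_p·G(s)) = 60.17/(s + 8.2 + 60.17) = 60.17/(s + 68.37).
Time constant τ = 1/68.37 = 0.0146 s.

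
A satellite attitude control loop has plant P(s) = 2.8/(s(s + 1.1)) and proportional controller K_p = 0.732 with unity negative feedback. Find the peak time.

T_p = 2.38 s

The closed-loop denominator s² + 1.1s + 2.05 gives ω_n = √2.05 = 1.432 and ζ = 1.1/(2ω_n) = 0.3842.
Damped frequency ω_d = ω_n√(1−ζ²) = 1.322 rad/s, so peak time T_p = π/ω_d = 2.38 s.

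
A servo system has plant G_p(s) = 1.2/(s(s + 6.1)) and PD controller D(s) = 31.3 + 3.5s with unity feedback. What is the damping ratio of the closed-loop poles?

Forward path: (31.3 + 3.5s)·1.2/(s(s+6.1)). The closed-loop characteristic equation is s² + (6.1 + 1.2·3.5)s + 1.2·31.3 = 0.
That is s² + 10.3s + 37.56 = 0, so ω_n = 6.129 rad/s and ζ = 10.3/(2·6.129) = 0.8403.

ζ = 0.84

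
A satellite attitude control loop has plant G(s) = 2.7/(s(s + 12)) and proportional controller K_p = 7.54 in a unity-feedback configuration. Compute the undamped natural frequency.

The closed-loop denominator is s(s+12) + 7.54·2.7 = s² + 12s + 20.36.
Matching s² + 2ζω_n s + ω_n²: ω_n = √20.36 = 4.512 rad/s and 2ζω_n = 12, so ζ = 12/(2·4.512) = 1.33.

ω_n = 4.51 rad/s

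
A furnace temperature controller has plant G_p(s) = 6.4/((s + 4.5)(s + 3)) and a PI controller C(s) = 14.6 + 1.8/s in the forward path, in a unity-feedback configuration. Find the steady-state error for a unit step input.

The open loop C(s)G_p(s) has a pole at the origin (type 1), so the static position error constant is infinite and e_ss = 1/(1+∞) = 0.

0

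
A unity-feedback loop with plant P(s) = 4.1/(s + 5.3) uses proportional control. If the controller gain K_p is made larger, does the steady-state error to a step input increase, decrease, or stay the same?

decrease

e_ss = 1/(1 + K_p·P(0)); a larger K_p raises the denominator, so e_ss decreases.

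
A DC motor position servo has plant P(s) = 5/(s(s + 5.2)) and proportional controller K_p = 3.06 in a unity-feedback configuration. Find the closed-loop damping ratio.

The closed-loop denominator is s(s+5.2) + 3.06·5 = s² + 5.2s + 15.3.
So ω_n² = 15.3 ⇒ ω_n = 3.912 rad/s, and ζ = 5.2/(2ω_n) = 0.665.

ζ = 0.665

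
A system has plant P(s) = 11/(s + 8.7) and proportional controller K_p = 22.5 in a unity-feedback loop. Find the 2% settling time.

T_s ≈ 0.0156 s

Closed-loop transfer function: T(s) = K_p·P(s)/(1 + K_p·P(s)) = 247.5/(s + 8.7 + 247.5) = 247.5/(s + 256.2).
Time constant τ = 1/256.2 = 0.003903 s, so the 2% settling time is about 4τ = 0.0156 s.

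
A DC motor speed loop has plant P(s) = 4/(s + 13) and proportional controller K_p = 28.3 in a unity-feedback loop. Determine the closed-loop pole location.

s = -126.2

Closed-loop transfer function: T(s) = K_p·P(s)/(1 + K_p·P(s)) = 113.2/(s + 13 + 113.2) = 113.2/(s + 126.2).
The closed-loop pole is at s = −126.2.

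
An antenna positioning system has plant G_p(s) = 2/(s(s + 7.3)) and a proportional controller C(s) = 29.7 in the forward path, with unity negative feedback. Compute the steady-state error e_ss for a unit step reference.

0

The open loop C(s)G_p(s) has a pole at the origin (type 1), so the static position error constant is infinite and e_ss = 1/(1+∞) = 0.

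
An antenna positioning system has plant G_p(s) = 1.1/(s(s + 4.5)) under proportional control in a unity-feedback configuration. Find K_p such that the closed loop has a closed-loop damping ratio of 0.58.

K_p = 13.7

Closed-loop characteristic equation: s² + 4.5s + K_p·1.1 = 0.
So ω_n = √(1.1K_p) and 2ζω_n = 4.5, giving ζ = 4.5/(2√(1.1K_p)).
Setting ζ = 0.58: √(1.1K_p) = 4.5/(2·0.58) = 3.879, so K_p = 15.05/1.1 = 13.7.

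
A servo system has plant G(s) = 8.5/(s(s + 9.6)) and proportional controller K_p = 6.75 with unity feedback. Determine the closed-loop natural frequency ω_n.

ω_n = 7.57 rad/s

With unity feedback the closed-loop characteristic equation is s² + 9.6s + 6.75·8.5 = s² + 9.6s + 57.38 = 0.
So ω_n² = 57.38 ⇒ ω_n = 7.575 rad/s, and ζ = 9.6/(2ω_n) = 0.634.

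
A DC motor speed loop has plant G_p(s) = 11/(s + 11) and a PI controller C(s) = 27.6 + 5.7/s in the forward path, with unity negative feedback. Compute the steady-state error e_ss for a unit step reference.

0

The open loop C(s)G_p(s) has a pole at the origin (type 1), so the static position error constant is infinite and e_ss = 1/(1+∞) = 0.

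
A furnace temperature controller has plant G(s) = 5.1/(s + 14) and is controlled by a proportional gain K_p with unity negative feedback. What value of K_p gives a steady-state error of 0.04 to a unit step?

For a type-0 loop with proportional control, e_ss = 1/(1 + K_p·G(0)).
G(0) = 0.3643. Require 1/(1 + K_p·0.3643) = 0.04, so 1 + 0.3643·K_p = 25.
K_p = (25 − 1)/0.3643 = 65.9.

K_p = 65.9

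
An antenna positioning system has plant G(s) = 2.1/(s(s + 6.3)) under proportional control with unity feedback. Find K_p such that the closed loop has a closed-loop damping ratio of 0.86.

Closed-loop characteristic equation: s² + 6.3s + K_p·2.1 = 0.
So ω_n = √(2.1K_p) and 2ζω_n = 6.3, giving ζ = 6.3/(2√(2.1K_p)).
Setting ζ = 0.86: √(2.1K_p) = 6.3/(2·0.86) = 3.663, so K_p = 13.42/2.1 = 6.39.

K_p = 6.39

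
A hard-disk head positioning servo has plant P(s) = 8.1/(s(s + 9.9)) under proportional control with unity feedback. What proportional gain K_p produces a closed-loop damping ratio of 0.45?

K_p = 14.9

Closed-loop characteristic equation: s² + 9.9s + K_p·8.1 = 0.
So ω_n = √(8.1K_p) and 2ζω_n = 9.9, giving ζ = 9.9/(2√(8.1K_p)).
Setting ζ = 0.45: √(8.1K_p) = 9.9/(2·0.45) = 11, so K_p = 121/8.1 = 14.9.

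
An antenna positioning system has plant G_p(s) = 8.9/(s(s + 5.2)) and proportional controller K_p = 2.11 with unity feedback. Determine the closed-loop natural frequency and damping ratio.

With unity feedback the closed-loop characteristic equation is s² + 5.2s + 2.11·8.9 = s² + 5.2s + 18.78 = 0.
Matching s² + 2ζω_n s + ω_n²: ω_n = √18.78 = 4.333 rad/s and 2ζω_n = 5.2, so ζ = 5.2/(2·4.333) = 0.6.

ω_n = 4.33 rad/s, ζ = 0.6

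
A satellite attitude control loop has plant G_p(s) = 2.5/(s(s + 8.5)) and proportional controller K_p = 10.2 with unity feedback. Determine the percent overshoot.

0.748%

The closed-loop denominator s² + 8.5s + 25.5 gives ω_n = √25.5 = 5.05 and ζ = 8.5/(2ω_n) = 0.8416.
%OS = 100·exp(−πζ/√(1−ζ²)) = 100·exp(−π·0.8416/√0.2917) = 0.748%.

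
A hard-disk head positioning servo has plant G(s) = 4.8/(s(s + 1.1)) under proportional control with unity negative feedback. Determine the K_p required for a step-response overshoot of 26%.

From %OS = 100·exp(−πζ/√(1−ζ²)) = 26%, ζ = −ln(0.26)/√(π²+ln²(0.26)) = 0.3941.
Characteristic equation s² + 1.1s + 4.8K_p = 0 gives ζ = 1.1/(2√(4.8K_p)).
Setting ζ = 0.3941: √(4.8K_p) = 1.1/(2·0.3941) = 1.396, so K_p = 1.948/4.8 = 0.406.

K_p = 0.406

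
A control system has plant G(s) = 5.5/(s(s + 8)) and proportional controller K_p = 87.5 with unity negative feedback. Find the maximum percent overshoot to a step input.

The closed-loop denominator s² + 8s + 481.2 gives ω_n = √481.2 = 21.94 and ζ = 8/(2ω_n) = 0.1823.
%OS = 100·exp(−πζ/√(1−ζ²)) = 100·exp(−π·0.1823/√0.9668) = 55.8%.

55.8%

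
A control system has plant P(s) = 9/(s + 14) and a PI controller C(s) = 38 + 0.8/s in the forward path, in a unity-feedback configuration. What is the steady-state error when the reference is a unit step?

The open loop C(s)P(s) has a pole at the origin (type 1), so the static position error constant is infinite and e_ss = 1/(1+∞) = 0.

0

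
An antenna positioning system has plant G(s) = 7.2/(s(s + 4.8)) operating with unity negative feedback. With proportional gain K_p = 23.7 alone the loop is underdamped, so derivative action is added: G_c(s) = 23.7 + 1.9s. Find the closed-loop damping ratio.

Forward path: (23.7 + 1.9s)·7.2/(s(s+4.8)). The closed-loop characteristic equation is s² + (4.8 + 7.2·1.9)s + 7.2·23.7 = 0.
That is s² + 18.48s + 170.6 = 0, so ω_n = 13.06 rad/s and ζ = 18.48/(2·13.06) = 0.7073.

ζ = 0.707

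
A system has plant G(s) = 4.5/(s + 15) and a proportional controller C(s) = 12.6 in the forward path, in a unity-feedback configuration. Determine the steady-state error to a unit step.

0.209

The loop is type 0. Static position error constant K_pos = C(0)·G(0) = 12.6·0.3 = 3.78.
Steady-state error to a unit step: e_ss = 1/(1+K_pos) = 1/4.78 = 0.209.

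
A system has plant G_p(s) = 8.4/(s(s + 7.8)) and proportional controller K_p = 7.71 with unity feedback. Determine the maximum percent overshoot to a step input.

17.5%

The closed-loop denominator s² + 7.8s + 64.76 gives ω_n = √64.76 = 8.048 and ζ = 7.8/(2ω_n) = 0.4846.
%OS = 100·exp(−πζ/√(1−ζ²)) = 100·exp(−π·0.4846/√0.7651) = 17.5%.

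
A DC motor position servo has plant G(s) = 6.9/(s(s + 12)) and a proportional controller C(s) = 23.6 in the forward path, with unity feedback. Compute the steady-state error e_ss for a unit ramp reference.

0.0737

The loop has one pole at the origin (type 1). Velocity error constant K_v = lim_{s→0} s·C(s)G(s) = 23.6·6.9/12 = 13.57.
Steady-state error to a unit ramp: e_ss = 1/K_v = 0.0737.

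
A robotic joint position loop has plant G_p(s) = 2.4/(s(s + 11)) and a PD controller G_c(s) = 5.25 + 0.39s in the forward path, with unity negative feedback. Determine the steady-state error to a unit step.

The open loop G_c(s)G_p(s) has a pole at the origin (type 1), so the static position error constant is infinite and e_ss = 1/(1+∞) = 0.

0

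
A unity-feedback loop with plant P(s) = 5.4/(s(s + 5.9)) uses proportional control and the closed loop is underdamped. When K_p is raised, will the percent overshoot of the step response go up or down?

Characteristic equation s² + 5.9s + K_p·5.4 = 0: raising K_p raises ω_n while 2ζω_n = 5.9 is fixed, so ζ falls and overshoot grows.

increase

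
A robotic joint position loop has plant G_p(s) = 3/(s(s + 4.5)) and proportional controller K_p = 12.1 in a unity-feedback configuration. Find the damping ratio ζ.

ζ = 0.373

With unity feedback the closed-loop characteristic equation is s² + 4.5s + 12.1·3 = s² + 4.5s + 36.3 = 0.
Matching s² + 2ζω_n s + ω_n²: ω_n = √36.3 = 6.025 rad/s and 2ζω_n = 4.5, so ζ = 4.5/(2·6.025) = 0.373.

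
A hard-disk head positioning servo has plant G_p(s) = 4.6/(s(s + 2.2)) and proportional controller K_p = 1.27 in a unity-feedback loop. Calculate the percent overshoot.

20.1%

Closed-loop characteristic equation: s² + 2.2s + 5.842 = 0, so ω_n = 2.417 rad/s and ζ = 2.2/(2·2.417) = 0.4551.
%OS = 100·exp(−πζ/√(1−ζ²)) = 100·exp(−π·0.4551/√0.7929) = 20.1%.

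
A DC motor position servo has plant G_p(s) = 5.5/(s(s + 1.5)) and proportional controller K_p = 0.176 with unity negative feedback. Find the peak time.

T_p = 4.93 s

The closed-loop denominator s² + 1.5s + 0.968 gives ω_n = √0.968 = 0.9839 and ζ = 1.5/(2ω_n) = 0.7623.
Damped frequency ω_d = ω_n√(1−ζ²) = 0.6368 rad/s, so peak time T_p = π/ω_d = 4.93 s.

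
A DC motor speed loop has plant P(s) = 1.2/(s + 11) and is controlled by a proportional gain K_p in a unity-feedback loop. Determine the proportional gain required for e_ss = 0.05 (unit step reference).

K_p = 174

The loop is type 0, so e_ss(step) = 1/(1 + K_pos) with K_pos = K_p·P(0).
P(0) = 0.1091. Require 1/(1 + K_p·0.1091) = 0.05, so 1 + 0.1091·K_p = 20.
K_p = (20 − 1)/0.1091 = 174.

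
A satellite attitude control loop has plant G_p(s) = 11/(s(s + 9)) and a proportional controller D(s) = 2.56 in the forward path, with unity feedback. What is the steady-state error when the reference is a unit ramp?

The loop has one pole at the origin (type 1). Velocity error constant K_v = lim_{s→0} s·D(s)G_p(s) = 2.56·11/9 = 3.129.
Steady-state error to a unit ramp: e_ss = 1/K_v = 0.32.

0.32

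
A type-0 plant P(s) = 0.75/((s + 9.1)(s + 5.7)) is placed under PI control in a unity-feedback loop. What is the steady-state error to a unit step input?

0

The PI controller's integrator makes the forward path type 1, so e_ss to a step is zero.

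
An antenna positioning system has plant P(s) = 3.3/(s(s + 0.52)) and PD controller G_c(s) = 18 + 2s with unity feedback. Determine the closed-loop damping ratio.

Forward path: (18 + 2s)·3.3/(s(s+0.52)). The closed-loop characteristic equation is s² + (0.52 + 3.3·2)s + 3.3·18 = 0.
That is s² + 7.12s + 59.4 = 0, so ω_n = 7.707 rad/s and ζ = 7.12/(2·7.707) = 0.4619.

ζ = 0.462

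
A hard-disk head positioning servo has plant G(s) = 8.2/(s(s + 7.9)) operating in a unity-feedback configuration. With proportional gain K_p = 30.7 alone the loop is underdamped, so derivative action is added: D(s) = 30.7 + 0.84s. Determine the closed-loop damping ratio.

Forward path: (30.7 + 0.84s)·8.2/(s(s+7.9)). The closed-loop characteristic equation is s² + (7.9 + 8.2·0.84)s + 8.2·30.7 = 0.
That is s² + 14.79s + 251.7 = 0, so ω_n = 15.87 rad/s and ζ = 14.79/(2·15.87) = 0.466.

ζ = 0.466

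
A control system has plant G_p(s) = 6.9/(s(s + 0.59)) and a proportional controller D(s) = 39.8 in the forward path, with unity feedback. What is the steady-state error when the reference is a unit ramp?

0.00215

The loop has one pole at the origin (type 1). Velocity error constant K_v = lim_{s→0} s·D(s)G_p(s) = 39.8·6.9/0.59 = 465.5.
Steady-state error to a unit ramp: e_ss = 1/K_v = 0.00215.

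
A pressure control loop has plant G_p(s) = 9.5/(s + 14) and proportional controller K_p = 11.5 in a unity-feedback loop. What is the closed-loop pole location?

s = -123.2

Closed-loop transfer function: T(s) = K_p·G_p(s)/(1 + K_p·G_p(s)) = 109.2/(s + 14 + 109.2) = 109.2/(s + 123.2).
The closed-loop pole is at s = −123.2.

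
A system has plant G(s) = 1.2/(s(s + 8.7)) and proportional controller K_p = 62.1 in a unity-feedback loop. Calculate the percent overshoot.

Closed-loop characteristic equation: s² + 8.7s + 74.52 = 0, so ω_n = 8.632 rad/s and ζ = 8.7/(2·8.632) = 0.5039.
%OS = 100·exp(−πζ/√(1−ζ²)) = 100·exp(−π·0.5039/√0.7461) = 16%.

16%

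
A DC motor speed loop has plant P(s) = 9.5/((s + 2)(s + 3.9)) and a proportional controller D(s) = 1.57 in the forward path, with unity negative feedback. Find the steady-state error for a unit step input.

0.343

The loop is type 0. Static position error constant K_pos = D(0)·P(0) = 1.57·1.218 = 1.912.
Steady-state error to a unit step: e_ss = 1/(1+K_pos) = 1/2.912 = 0.343.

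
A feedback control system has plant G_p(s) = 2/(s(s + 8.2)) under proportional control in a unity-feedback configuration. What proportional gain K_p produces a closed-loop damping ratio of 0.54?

K_p = 28.8

Closed-loop characteristic equation: s² + 8.2s + K_p·2 = 0.
So ω_n = √(2K_p) and 2ζω_n = 8.2, giving ζ = 8.2/(2√(2K_p)).
Setting ζ = 0.54: √(2K_p) = 8.2/(2·0.54) = 7.593, so K_p = 57.65/2 = 28.8.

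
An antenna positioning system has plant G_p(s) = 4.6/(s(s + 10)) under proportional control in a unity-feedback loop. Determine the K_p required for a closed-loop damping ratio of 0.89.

K_p = 6.86

Closed-loop characteristic equation: s² + 10s + K_p·4.6 = 0.
So ω_n = √(4.6K_p) and 2ζω_n = 10, giving ζ = 10/(2√(4.6K_p)).
Setting ζ = 0.89: √(4.6K_p) = 10/(2·0.89) = 5.618, so K_p = 31.56/4.6 = 6.86.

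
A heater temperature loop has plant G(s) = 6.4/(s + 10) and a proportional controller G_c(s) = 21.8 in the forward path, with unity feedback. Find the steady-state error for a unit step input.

The loop is type 0. Static position error constant K_pos = G_c(0)·G(0) = 21.8·0.64 = 13.95.
Steady-state error to a unit step: e_ss = 1/(1+K_pos) = 1/14.95 = 0.0669.

0.0669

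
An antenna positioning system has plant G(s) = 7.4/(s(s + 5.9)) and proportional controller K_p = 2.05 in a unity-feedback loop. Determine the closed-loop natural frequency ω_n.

The closed-loop denominator is s(s+5.9) + 2.05·7.4 = s² + 5.9s + 15.17.
So ω_n² = 15.17 ⇒ ω_n = 3.895 rad/s, and ζ = 5.9/(2ω_n) = 0.757.

ω_n = 3.89 rad/s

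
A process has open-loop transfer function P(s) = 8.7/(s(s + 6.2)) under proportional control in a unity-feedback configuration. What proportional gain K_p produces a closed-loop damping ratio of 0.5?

Closed-loop characteristic equation: s² + 6.2s + K_p·8.7 = 0.
So ω_n = √(8.7K_p) and 2ζω_n = 6.2, giving ζ = 6.2/(2√(8.7K_p)).
Setting ζ = 0.5: √(8.7K_p) = 6.2/(2·0.5) = 6.2, so K_p = 38.44/8.7 = 4.42.

K_p = 4.42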